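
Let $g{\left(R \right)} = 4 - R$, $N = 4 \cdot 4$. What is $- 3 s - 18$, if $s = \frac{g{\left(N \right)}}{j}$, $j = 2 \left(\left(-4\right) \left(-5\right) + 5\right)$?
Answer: $- \frac{432}{25} \approx -17.28$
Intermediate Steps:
$N = 16$
$j = 50$ ($j = 2 \left(20 + 5\right) = 2 \cdot 25 = 50$)
$s = - \frac{6}{25}$ ($s = \frac{4 - 16}{50} = \left(4 - 16\right) \frac{1}{50} = \left(-12\right) \frac{1}{50} = - \frac{6}{25} \approx -0.24$)
$- 3 s - 18 = \left(-3\right) \left(- \frac{6}{25}\right) - 18 = \frac{18}{25} - 18 = - \frac{432}{25}$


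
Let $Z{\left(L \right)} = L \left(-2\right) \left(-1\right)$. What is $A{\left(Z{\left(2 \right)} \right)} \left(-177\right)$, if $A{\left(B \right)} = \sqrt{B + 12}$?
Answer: $-708$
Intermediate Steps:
$Z{\left(L \right)} = 2 L$ ($Z{\left(L \right)} = - 2 L \left(-1\right) = 2 L$)
$A{\left(B \right)} = \sqrt{12 + B}$
$A{\left(Z{\left(2 \right)} \right)} \left(-177\right) = \sqrt{12 + 2 \cdot 2} \left(-177\right) = \sqrt{12 + 4} \left(-177\right) = \sqrt{16} \left(-177\right) = 4 \left(-177\right) = -708$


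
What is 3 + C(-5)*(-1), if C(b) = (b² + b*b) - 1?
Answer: -46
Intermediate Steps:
C(b) = -1 + 2*b² (C(b) = (b² + b²) - 1 = 2*b² - 1 = -1 + 2*b²)
3 + C(-5)*(-1) = 3 + (-1 + 2*(-5)²)*(-1) = 3 + (-1 + 2*25)*(-1) = 3 + (-1 + 50)*(-1) = 3 + 49*(-1) = 3 - 49 = -46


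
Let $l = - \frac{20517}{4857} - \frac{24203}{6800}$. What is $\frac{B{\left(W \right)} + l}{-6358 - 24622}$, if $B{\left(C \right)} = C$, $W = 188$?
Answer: $- \frac{1984039743}{341065016000} \approx -0.0058172$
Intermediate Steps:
$l = - \frac{85689857}{11009200}$ ($l = \left(-20517\right) \frac{1}{4857} - \frac{24203}{6800} = - \frac{6839}{1619} - \frac{24203}{6800} = - \frac{85689857}{11009200} \approx -7.7835$)
$\frac{B{\left(W \right)} + l}{-6358 - 24622} = \frac{188 - \frac{85689857}{11009200}}{-6358 - 24622} = \frac{1984039743}{11009200 \left(-30980\right)} = \frac{1984039743}{11009200} \left(- \frac{1}{30980}\right) = - \frac{1984039743}{341065016000}$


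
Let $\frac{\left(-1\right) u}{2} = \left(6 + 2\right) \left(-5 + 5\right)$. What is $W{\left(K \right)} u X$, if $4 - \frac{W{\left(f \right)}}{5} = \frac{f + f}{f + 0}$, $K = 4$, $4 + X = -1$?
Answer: $0$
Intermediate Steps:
$X = -5$ ($X = -4 - 1 = -5$)
$W{\left(f \right)} = 10$ ($W{\left(f \right)} = 20 - 5 \frac{f + f}{f + 0} = 20 - 5 \frac{2 f}{f} = 20 - 10 = 10$)
$u = 0$ ($u = - 2 \left(6 + 2\right) \left(-5 + 5\right) = - 2 \cdot 8 \cdot 0 = \left(-2\right) 0 = 0$)
$W{\left(K \right)} u X = 10 \cdot 0 \left(-5\right) = 0 \left(-5\right) = 0$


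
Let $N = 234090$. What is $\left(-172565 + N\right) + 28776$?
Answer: $90301$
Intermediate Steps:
$\left(-172565 + N\right) + 28776 = \left(-172565 + 234090\right) + 28776 = 61525 + 28776 = 90301$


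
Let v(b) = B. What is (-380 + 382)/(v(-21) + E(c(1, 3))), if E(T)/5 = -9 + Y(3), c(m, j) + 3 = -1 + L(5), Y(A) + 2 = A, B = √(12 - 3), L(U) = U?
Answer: -2/37 ≈ -0.054054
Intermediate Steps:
B = 3 (B = √9 = 3)
Y(A) = -2 + A
v(b) = 3
c(m, j) = 1 (c(m, j) = -3 + (-1 + 5) = -3 + 4 = 1)
E(T) = -40 (E(T) = 5*(-9 + (-2 + 3)) = 5*(-9 + 1) = 5*(-8) = -40)
(-380 + 382)/(v(-21) + E(c(1, 3))) = (-380 + 382)/(3 - 40) = 2/(-37) = 2*(-1/37) = -2/37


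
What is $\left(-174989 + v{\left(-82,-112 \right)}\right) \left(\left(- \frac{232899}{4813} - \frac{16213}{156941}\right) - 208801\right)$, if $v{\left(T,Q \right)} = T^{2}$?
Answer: $\frac{26544802113790126665}{755357033} \approx 3.5142 \cdot 10^{10}$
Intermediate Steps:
$\left(-174989 + v{\left(-82,-112 \right)}\right) \left(\left(- \frac{232899}{4813} - \frac{16213}{156941}\right) - 208801\right) = \left(-174989 + \left(-82\right)^{2}\right) \left(\left(- \frac{232899}{4813} - \frac{16213}{156941}\right) - 208801\right) = \left(-174989 + 6724\right) \left(\left(\left(-232899\right) \frac{1}{4813} - \frac{16213}{156941}\right) - 208801\right) = - 168265 \left(\left(- \frac{232899}{4813} - \frac{16213}{156941}\right) - 208801\right) = - 168265 \left(- \frac{36629435128}{755357033} - 208801\right) = \left(-168265\right) \left(- \frac{157755933282561}{755357033}\right) = \frac{26544802113790126665}{755357033}$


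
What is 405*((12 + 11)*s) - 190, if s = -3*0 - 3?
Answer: -28135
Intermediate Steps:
s = -3 (s = 0 - 3 = -3)
405*((12 + 11)*s) - 190 = 405*((12 + 11)*(-3)) - 190 = 405*(23*(-3)) - 190 = 405*(-69) - 190 = -27945 - 190 = -28135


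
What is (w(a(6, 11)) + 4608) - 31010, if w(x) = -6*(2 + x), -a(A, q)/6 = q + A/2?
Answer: -25910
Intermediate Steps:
a(A, q) = -6*q - 3*A (a(A, q) = -6*(q + A/2) = -6*q - 3*A)
w(x) = -12 - 6*x
(w(a(6, 11)) + 4608) - 31010 = ((-12 - 6*(-6*11 - 3*6)) + 4608) - 31010 = ((-12 - 6*(-66 - 18)) + 4608) - 31010 = ((-12 - 6*(-84)) + 4608) - 31010 = ((-12 + 504) + 4608) - 31010 = (492 + 4608) - 31010 = 5100 - 31010 = -25910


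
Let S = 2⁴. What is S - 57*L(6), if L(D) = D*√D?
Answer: 16 - 342*√6 ≈ -821.73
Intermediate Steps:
S = 16
L(D) = D^(3/2)
S - 57*L(6) = 16 - 342*√6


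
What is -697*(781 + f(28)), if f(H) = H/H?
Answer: -545054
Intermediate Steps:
f(H) = 1
-697*(781 + f(28)) = -697*(781 + 1) = -697*782 = -545054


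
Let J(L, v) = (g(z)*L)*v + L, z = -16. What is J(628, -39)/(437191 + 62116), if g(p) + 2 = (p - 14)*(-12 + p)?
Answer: -20523668/499307 ≈ -41.104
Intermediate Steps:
g(p) = -2 + (-14 + p)*(-12 + p) (g(p) = -2 + (p - 14)*(-12 + p) = -2 + (-14 + p)*(-12 + p))
J(L, v) = L + 838*L*v (J(L, v) = ((166 + (-16)**2 - 26*(-16))*L)*v + L = ((166 + 256 + 416)*L)*v + L = (838*L)*v + L = 838*L*v + L = L + 838*L*v)
J(628, -39)/(437191 + 62116) = (628*(1 + 838*(-39)))/(437191 + 62116) = (628*(1 - 32682))/499307 = (628*(-32681))*(1/499307) = -20523668*1/499307 = -20523668/499307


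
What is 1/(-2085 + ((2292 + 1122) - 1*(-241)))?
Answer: 1/1570 ≈ 0.00063694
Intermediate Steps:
1/(-2085 + ((2292 + 1122) - 1*(-241))) = 1/(-2085 + (3414 + 241)) = 1/(-2085 + 3655) = 1/1570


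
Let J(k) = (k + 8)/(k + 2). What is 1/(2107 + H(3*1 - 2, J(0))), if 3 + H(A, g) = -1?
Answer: 1/2103 ≈ 0.00047551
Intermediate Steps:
J(k) = (8 + k)/(2 + k)
H(A, g) = -4 (H(A, g) = -3 - 1 = -4)
1/(2107 + H(3*1 - 2, J(0))) = 1/(2107 - 4) = 1/2103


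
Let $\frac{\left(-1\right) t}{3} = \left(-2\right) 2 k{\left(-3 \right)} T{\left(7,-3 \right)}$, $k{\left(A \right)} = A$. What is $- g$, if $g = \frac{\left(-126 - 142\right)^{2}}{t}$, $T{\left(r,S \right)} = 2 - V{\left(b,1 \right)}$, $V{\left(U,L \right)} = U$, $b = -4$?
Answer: $\frac{8978}{27} \approx 332.52$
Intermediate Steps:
$T{\left(r,S \right)} = 6$ ($T{\left(r,S \right)} = 2 - -4 = 2 + 4 = 6$)
$t = -216$ ($t = - 3 \left(-2\right) 2 \left(-3\right) 6 = - 3 \left(-4\right) \left(-3\right) 6 = - 3 \cdot 12 \cdot 6 = \left(-3\right) 72 = -216$)
$g = - \frac{8978}{27}$ ($g = \frac{\left(-126 - 142\right)^{2}}{-216} = \left(-268\right)^{2} \left(- \frac{1}{216}\right) = 71824 \left(- \frac{1}{216}\right) = - \frac{8978}{27} \approx -332.52$)
$- g = \left(-1\right) \left(- \frac{8978}{27}\right) = \frac{8978}{27}$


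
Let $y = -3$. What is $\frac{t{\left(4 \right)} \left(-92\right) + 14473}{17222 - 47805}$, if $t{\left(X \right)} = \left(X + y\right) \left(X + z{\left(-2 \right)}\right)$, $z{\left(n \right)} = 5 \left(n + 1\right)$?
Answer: $- \frac{14565}{30583} \approx -0.47624$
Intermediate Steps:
$z{\left(n \right)} = 5 + 5 n$ ($z{\left(n \right)} = 5 \left(1 + n\right) = 5 + 5 n$)
$t{\left(X \right)} = \left(-5 + X\right) \left(-3 + X\right)$ ($t{\left(X \right)} = \left(X - 3\right) \left(X + \left(5 + 5 \left(-2\right)\right)\right) = \left(-3 + X\right) \left(X + \left(5 - 10\right)\right) = \left(-3 + X\right) \left(X - 5\right) = \left(-3 + X\right) \left(-5 + X\right) = \left(-5 + X\right) \left(-3 + X\right)$)
$\frac{t{\left(4 \right)} \left(-92\right) + 14473}{17222 - 47805} = \frac{\left(15 + 4^{2} - 32\right) \left(-92\right) + 14473}{17222 - 47805} = \frac{\left(15 + 16 - 32\right) \left(-92\right) + 14473}{-30583} = \left(\left(-1\right) \left(-92\right) + 14473\right) \left(- \frac{1}{30583}\right) = \left(92 + 14473\right) \left(- \frac{1}{30583}\right) = 14565 \left(- \frac{1}{30583}\right) = - \frac{14565}{30583}$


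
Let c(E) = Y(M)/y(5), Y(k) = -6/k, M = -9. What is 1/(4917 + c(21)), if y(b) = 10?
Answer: 15/73756 ≈ 0.00020337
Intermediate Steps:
c(E) = 1/15 (c(E) = -6/(-9)/10 = -6*(-⅑)*(⅒) = (⅔)*(⅒) = 1/15)
1/(4917 + c(21)) = 1/(4917 + 1/15) = 1/(73756/15) = 15/73756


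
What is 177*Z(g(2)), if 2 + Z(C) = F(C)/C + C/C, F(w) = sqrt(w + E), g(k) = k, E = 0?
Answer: -177 + 177*sqrt(2)/2 ≈ -51.842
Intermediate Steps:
F(w) = sqrt(w) (F(w) = sqrt(w + 0) = sqrt(w))
Z(C) = -1 + 1/sqrt(C) (Z(C) = -2 + (sqrt(C)/C + C/C) = -2 + (1/sqrt(C) + 1) = -2 + (1 + 1/sqrt(C)) = -1 + 1/sqrt(C))
177*Z(g(2)) = 177*((sqrt(2) - 1*2)/2) = 177*((sqrt(2) - 2)/2) = 177*((-2 + sqrt(2))/2) = 177*(-1 + sqrt(2)/2) = -177 + 177*sqrt(2)/2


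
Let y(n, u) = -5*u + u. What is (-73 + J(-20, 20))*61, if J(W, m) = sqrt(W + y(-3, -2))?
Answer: -4453 + 122*I*sqrt(3) ≈ -4453.0 + 211.31*I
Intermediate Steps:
y(n, u) = -4*u
J(W, m) = sqrt(8 + W) (J(W, m) = sqrt(W - 4*(-2)) = sqrt(W + 8) = sqrt(8 + W))
(-73 + J(-20, 20))*61 = (-73 + sqrt(8 - 20))*61 = (-73 + sqrt(-12))*61 = (-73 + 2*I*sqrt(3))*61 = -4453 + 122*I*sqrt(3)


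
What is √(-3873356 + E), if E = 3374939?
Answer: I*√498417 ≈ 705.99*I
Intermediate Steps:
√(-3873356 + E) = √(-3873356 + 3374939) = √(-498417) = I*√498417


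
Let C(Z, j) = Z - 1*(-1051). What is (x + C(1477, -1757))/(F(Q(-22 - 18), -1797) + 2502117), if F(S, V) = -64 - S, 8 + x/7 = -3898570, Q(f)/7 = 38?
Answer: -27287518/2501787 ≈ -10.907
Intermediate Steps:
Q(f) = 266 (Q(f) = 7*38 = 266)
x = -27290046 (x = -56 + 7*(-3898570) = -56 - 27289990 = -27290046)
C(Z, j) = 1051 + Z (C(Z, j) = Z + 1051 = 1051 + Z)
(x + C(1477, -1757))/(F(Q(-22 - 18), -1797) + 2502117) = (-27290046 + (1051 + 1477))/((-64 - 1*266) + 2502117) = (-27290046 + 2528)/((-64 - 266) + 2502117) = -27287518/(-330 + 2502117) = -27287518/2501787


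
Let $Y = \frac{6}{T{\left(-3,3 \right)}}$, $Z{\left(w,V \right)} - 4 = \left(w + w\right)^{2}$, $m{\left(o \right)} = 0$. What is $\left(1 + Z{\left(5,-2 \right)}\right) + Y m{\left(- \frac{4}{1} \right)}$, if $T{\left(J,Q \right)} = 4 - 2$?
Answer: $105$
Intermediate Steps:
$T{\left(J,Q \right)} = 2$
$Z{\left(w,V \right)} = 4 + 4 w^{2}$ ($Z{\left(w,V \right)} = 4 + \left(w + w\right)^{2} = 4 + \left(2 w\right)^{2} = 4 + 4 w^{2}$)
$Y = 3$ ($Y = \frac{6}{2} = 6 \cdot \frac{1}{2} = 3$)
$\left(1 + Z{\left(5,-2 \right)}\right) + Y m{\left(- \frac{4}{1} \right)} = \left(1 + \left(4 + 4 \cdot 5^{2}\right)\right) + 3 \cdot 0 = \left(1 + \left(4 + 4 \cdot 25\right)\right) + 0 = \left(1 + \left(4 + 100\right)\right) + 0 = \left(1 + 104\right) + 0 = 105 + 0 = 105$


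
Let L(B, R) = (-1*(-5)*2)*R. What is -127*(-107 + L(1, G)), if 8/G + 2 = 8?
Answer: 35687/3 ≈ 11896.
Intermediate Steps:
G = 4/3 (G = 8/(-2 + 8) = 8/6 = 8*(1/6) = 4/3 ≈ 1.3333)
L(B, R) = 10*R (L(B, R) = (5*2)*R = 10*R)
-127*(-107 + L(1, G)) = -127*(-107 + 10*(4/3)) = -127*(-107 + 40/3) = -127*(-281/3) = 35687/3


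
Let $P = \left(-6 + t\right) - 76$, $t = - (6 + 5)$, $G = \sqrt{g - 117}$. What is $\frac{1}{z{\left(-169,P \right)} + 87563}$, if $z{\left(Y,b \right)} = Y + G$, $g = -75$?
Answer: $\frac{43697}{3818855714} - \frac{2 i \sqrt{3}}{1909427857} \approx 1.1442 \cdot 10^{-5} - 1.8142 \cdot 10^{-9} i$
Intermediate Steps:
$G = 8 i \sqrt{3}$ ($G = \sqrt{-75 - 117} = \sqrt{-192} = 8 i \sqrt{3} \approx 13.856 i$)
$t = -11$ ($t = \left(-1\right) 11 = -11$)
$P = -93$ ($P = \left(-6 - 11\right) - 76 = -17 - 76 = -93$)
$z{\left(Y,b \right)} = Y + 8 i \sqrt{3}$
$\frac{1}{z{\left(-169,P \right)} + 87563} = \frac{1}{\left(-169 + 8 i \sqrt{3}\right) + 87563} = \frac{1}{87394 + 8 i \sqrt{3}}$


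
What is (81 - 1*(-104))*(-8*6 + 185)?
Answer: 25345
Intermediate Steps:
(81 - 1*(-104))*(-8*6 + 185) = (81 + 104)*(-48 + 185) = 185*137 = 25345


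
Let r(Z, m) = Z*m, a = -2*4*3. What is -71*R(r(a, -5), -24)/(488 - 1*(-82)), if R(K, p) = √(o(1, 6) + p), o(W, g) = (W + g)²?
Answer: -71/114 ≈ -0.62281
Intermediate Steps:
a = -24 (a = -8*3 = -24)
R(K, p) = √(49 + p) (R(K, p) = √((1 + 6)² + p) = √(7² + p) = √(49 + p))
-71*R(r(a, -5), -24)/(488 - 1*(-82)) = -71*√(49 - 24)/(488 - 1*(-82)) = -71*5/(488 + 82) = -71/(570/5) = -71/(570*(⅕)) = -71/114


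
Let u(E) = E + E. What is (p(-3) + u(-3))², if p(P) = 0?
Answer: 36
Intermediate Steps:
u(E) = 2*E
(p(-3) + u(-3))² = (0 + 2*(-3))² = (0 - 6)² = (-6)² = 36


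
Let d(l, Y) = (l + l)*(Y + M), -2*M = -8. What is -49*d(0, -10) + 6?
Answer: 6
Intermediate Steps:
M = 4 (M = -½*(-8) = 4)
d(l, Y) = 2*l*(4 + Y) (d(l, Y) = (l + l)*(Y + 4) = (2*l)*(4 + Y) = 2*l*(4 + Y))
-49*d(0, -10) + 6 = -98*0*(4 - 10) + 6 = -98*0*(-6) + 6 = -49*0 + 6 = 0 + 6 = 6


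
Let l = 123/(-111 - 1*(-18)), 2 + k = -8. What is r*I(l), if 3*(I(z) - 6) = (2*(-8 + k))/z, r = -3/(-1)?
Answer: 1854/41 ≈ 45.219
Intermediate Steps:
k = -10 (k = -2 - 8 = -10)
r = 3 (r = -3*(-1) = 3)
l = -41/31 (l = 123/(-111 + 18) = 123/(-93) = 123*(-1/93) = -41/31 ≈ -1.3226)
I(z) = 6 - 12/z (I(z) = 6 + ((2*(-8 - 10))/z)/3 = 6 + ((2*(-18))/z)/3 = 6 + (-36/z)/3 = 6 - 12/z)
r*I(l) = 3*(6 - 12/(-41/31)) = 3*(6 - 12*(-31/41)) = 3*(6 + 372/41) = 3*(618/41) = 1854/41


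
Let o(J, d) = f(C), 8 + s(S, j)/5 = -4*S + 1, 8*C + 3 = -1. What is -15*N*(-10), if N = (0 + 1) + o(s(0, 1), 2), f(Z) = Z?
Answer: 75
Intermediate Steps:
C = -1/2 (C = -3/8 + (1/8)*(-1) = -3/8 - 1/8 = -1/2 ≈ -0.50000)
s(S, j) = -35 - 20*S (s(S, j) = -40 + 5*(-4*S + 1) = -40 + 5*(1 - 4*S) = -40 + (5 - 20*S) = -35 - 20*S)
o(J, d) = -1/2
N = 1/2 (N = (0 + 1) - 1/2 = 1 - 1/2 = 1/2 ≈ 0.50000)
-15*N*(-10) = -15*1/2*(-10) = -15/2*(-10) = 75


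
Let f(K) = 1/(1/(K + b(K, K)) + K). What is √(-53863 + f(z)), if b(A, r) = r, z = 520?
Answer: I*√1750342288906847/180267 ≈ 232.08*I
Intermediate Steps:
f(K) = 1/(K + 1/(2*K)) (f(K) = 1/(1/(K + K) + K) = 1/(1/(2*K) + K) = 1/(K + 1/(2*K)))
√(-53863 + f(z)) = √(-53863 + 2*520/(1 + 2*520²)) = √(-53863 + 2*520/(1 + 2*270400)) = √(-53863 + 2*520/(1 + 540800)) = √(-53863 + 2*520/540801) = √(-53863 + 2*520*(1/540801)) = √(-53863 + 1040/540801) = √(-29129163223/540801) = I*√1750342288906847/180267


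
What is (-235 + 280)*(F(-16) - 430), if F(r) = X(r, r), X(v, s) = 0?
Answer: -19350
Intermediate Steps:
F(r) = 0
(-235 + 280)*(F(-16) - 430) = (-235 + 280)*(0 - 430) = 45*(-430) = -19350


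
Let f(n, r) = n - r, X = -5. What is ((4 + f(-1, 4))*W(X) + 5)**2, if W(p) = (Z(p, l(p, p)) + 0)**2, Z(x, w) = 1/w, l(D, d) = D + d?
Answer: 249001/10000 ≈ 24.900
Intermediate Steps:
Z(x, w) = 1/w
W(p) = 1/(4*p**2) (W(p) = (1/(p + p) + 0)**2 = (1/(2*p) + 0)**2 = (1/(2*p))**2 = 1/(4*p**2))
((4 + f(-1, 4))*W(X) + 5)**2 = ((4 + (-1 - 1*4))*((1/4)/(-5)**2) + 5)**2 = ((4 + (-1 - 4))*((1/4)*(1/25)) + 5)**2 = ((4 - 5)*(1/100) + 5)**2 = (-1*1/100 + 5)**2 = (-1/100 + 5)**2 = (499/100)**2 = 249001/10000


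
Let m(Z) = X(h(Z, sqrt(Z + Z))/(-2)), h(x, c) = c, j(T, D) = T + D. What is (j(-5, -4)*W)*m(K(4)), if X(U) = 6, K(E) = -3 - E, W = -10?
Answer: 540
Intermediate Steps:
j(T, D) = D + T
m(Z) = 6
(j(-5, -4)*W)*m(K(4)) = ((-4 - 5)*(-10))*6 = -9*(-10)*6 = 90*6 = 540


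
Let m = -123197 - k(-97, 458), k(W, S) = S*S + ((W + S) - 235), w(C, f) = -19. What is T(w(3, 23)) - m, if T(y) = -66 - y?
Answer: 333040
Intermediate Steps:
k(W, S) = -235 + S + W + S² (k(W, S) = S² + ((S + W) - 235) = S² + (-235 + S + W) = -235 + S + W + S²)
m = -333087 (m = -123197 - (-235 + 458 - 97 + 458²) = -123197 - (-235 + 458 - 97 + 209764) = -123197 - 1*209890 = -123197 - 209890 = -333087)
T(w(3, 23)) - m = (-66 - 1*(-19)) - 1*(-333087) = (-66 + 19) + 333087 = -47 + 333087 = 333040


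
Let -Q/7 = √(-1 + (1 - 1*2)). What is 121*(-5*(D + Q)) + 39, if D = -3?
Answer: 1854 + 4235*I*√2 ≈ 1854.0 + 5989.2*I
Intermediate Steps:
Q = -7*I*√2 (Q = -7*√(-1 + (1 - 1*2)) = -7*√(-1 + (1 - 2)) = -7*√(-1 - 1) = -7*I*√2 ≈ -9.8995*I)
121*(-5*(D + Q)) + 39 = 121*(-5*(-3 - 7*I*√2)) + 39 = 121*(15 + 35*I*√2) + 39 = (1815 + 4235*I*√2) + 39 = 1854 + 4235*I*√2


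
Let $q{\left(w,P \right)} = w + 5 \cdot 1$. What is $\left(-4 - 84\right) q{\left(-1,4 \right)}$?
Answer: $-352$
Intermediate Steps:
$q{\left(w,P \right)} = 5 + w$ ($q{\left(w,P \right)} = w + 5 = 5 + w$)
$\left(-4 - 84\right) q{\left(-1,4 \right)} = \left(-4 - 84\right) \left(5 - 1\right) = \left(-88\right) 4 = -352$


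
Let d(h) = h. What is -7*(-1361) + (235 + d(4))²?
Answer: 66648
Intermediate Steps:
-7*(-1361) + (235 + d(4))² = -7*(-1361) + (235 + 4)² = 9527 + 239² = 9527 + 57121 = 66648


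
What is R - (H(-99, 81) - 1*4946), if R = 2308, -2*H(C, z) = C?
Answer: 14409/2 ≈ 7204.5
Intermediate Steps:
H(C, z) = -C/2
R - (H(-99, 81) - 1*4946) = 2308 - (-½*(-99) - 1*4946) = 2308 - (99/2 - 4946) = 2308 - 1*(-9793/2) = 2308 + 9793/2 = 14409/2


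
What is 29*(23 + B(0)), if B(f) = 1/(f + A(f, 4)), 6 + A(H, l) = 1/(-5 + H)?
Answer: 20532/31 ≈ 662.32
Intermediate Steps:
A(H, l) = -6 + 1/(-5 + H)
B(f) = 1/(f + (31 - 6*f)/(-5 + f))
29*(23 + B(0)) = 29*(23 + (-5 + 0)/(31 + 0² - 11*0)) = 29*(23 - 5/(31 + 0 + 0)) = 29*(23 - 5/31) = 29*(708/31) = 20532/31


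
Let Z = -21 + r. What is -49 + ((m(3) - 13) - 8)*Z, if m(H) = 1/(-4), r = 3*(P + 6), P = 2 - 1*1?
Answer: -49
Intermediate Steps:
P = 1 (P = 2 - 1 = 1)
r = 21 (r = 3*(1 + 6) = 3*7 = 21)
m(H) = -¼
Z = 0 (Z = -21 + 21 = 0)
-49 + ((m(3) - 13) - 8)*Z = -49 + ((-¼ - 13) - 8)*0 = -49 + (-53/4 - 8)*0 = -49 - 85/4*0 = -49 + 0 = -49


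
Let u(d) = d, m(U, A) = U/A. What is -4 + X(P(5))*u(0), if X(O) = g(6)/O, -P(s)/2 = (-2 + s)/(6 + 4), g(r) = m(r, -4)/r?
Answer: -4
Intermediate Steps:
g(r) = -¼ (g(r) = (r/(-4))/r = (r*(-¼))/r = (-r/4)/r = -¼)
P(s) = ⅖ - s/5 (P(s) = -2*(-2 + s)/(6 + 4) = -2*(-2 + s)/10 = -2*(-⅕ + s/10) = ⅖ - s/5)
X(O) = -1/(4*O)
-4 + X(P(5))*u(0) = -4 - 1/(4*(⅖ - ⅕*5))*0 = -4 - 1/(4*(⅖ - 1))*0 = -4 - 1/(4*(-⅗))*0 = -4 - ¼*(-5/3)*0 = -4 + (5/12)*0 = -4 + 0 = -4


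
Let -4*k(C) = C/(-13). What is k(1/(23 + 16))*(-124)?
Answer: -31/507 ≈ -0.061144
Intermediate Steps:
k(C) = C/52 (k(C) = -C/(4*(-13)) = -C*(-1)/(4*13) = -(-1)*C/52 = C/52)
k(1/(23 + 16))*(-124) = (1/(52*(23 + 16)))*(-124) = ((1/52)/39)*(-124) = ((1/52)*(1/39))*(-124) = (1/2028)*(-124) = -31/507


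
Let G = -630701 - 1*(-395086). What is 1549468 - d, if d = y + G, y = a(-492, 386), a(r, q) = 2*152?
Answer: 1784779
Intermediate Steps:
a(r, q) = 304
G = -235615 (G = -630701 + 395086 = -235615)
y = 304
d = -235311 (d = 304 - 235615 = -235311)
1549468 - d = 1549468 - 1*(-235311) = 1549468 + 235311 = 1784779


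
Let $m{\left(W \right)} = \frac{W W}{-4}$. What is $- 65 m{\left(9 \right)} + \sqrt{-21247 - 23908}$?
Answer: $\frac{5265}{4} + i \sqrt{45155} \approx 1316.3 + 212.5 i$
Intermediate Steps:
$m{\left(W \right)} = - \frac{W^{2}}{4}$ ($m{\left(W \right)} = W^{2} \left(- \frac{1}{4}\right) = - \frac{W^{2}}{4}$)
$- 65 m{\left(9 \right)} + \sqrt{-21247 - 23908} = - 65 \left(- \frac{9^{2}}{4}\right) + \sqrt{-21247 - 23908} = - 65 \left(\left(- \frac{1}{4}\right) 81\right) + \sqrt{-45155} = \left(-65\right) \left(- \frac{81}{4}\right) + i \sqrt{45155} = \frac{5265}{4} + i \sqrt{45155}$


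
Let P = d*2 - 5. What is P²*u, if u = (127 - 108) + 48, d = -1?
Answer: 3283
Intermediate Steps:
u = 67 (u = 19 + 48 = 67)
P = -7 (P = -1*2 - 5 = -2 - 5 = -7)
P²*u = (-7)²*67 = 49*67 = 3283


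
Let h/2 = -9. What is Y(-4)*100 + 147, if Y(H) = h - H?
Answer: -1253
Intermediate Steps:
h = -18 (h = 2*(-9) = -18)
Y(H) = -18 - H
Y(-4)*100 + 147 = (-18 - 1*(-4))*100 + 147 = (-18 + 4)*100 + 147 = -14*100 + 147 = -1400 + 147 = -1253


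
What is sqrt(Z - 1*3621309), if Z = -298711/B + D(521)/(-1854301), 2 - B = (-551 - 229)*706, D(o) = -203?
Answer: I*sqrt(3775964270136701393038376433246)/1021130183282 ≈ 1903.0*I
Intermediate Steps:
B = 550682 (B = 2 - (-551 - 229)*706 = 2 - (-780)*706 = 2 - 1*(-550680) = 2 + 550680 = 550682)
Z = -553788317565/1021130183282 (Z = -298711/550682 - 203/(-1854301) = -298711*1/550682 - 203*(-1/1854301) = -298711/550682 + 203/1854301 = -553788317565/1021130183282 ≈ -0.54233)
sqrt(Z - 1*3621309) = sqrt(-553788317565/1021130183282 - 1*3621309) = sqrt(-553788317565/1021130183282 - 3621309) = sqrt(-3697828476679073703/1021130183282) = I*sqrt(3775964270136701393038376433246)/1021130183282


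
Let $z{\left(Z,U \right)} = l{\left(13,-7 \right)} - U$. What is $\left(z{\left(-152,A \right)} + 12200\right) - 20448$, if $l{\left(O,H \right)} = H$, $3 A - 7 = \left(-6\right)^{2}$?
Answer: $- \frac{24808}{3} \approx -8269.3$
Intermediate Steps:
$A = \frac{43}{3}$ ($A = \frac{7}{3} + \frac{\left(-6\right)^{2}}{3} = \frac{7}{3} + \frac{1}{3} \cdot 36 = \frac{7}{3} + 12 = \frac{43}{3} \approx 14.333$)
$z{\left(Z,U \right)} = -7 - U$
$\left(z{\left(-152,A \right)} + 12200\right) - 20448 = \left(\left(-7 - \frac{43}{3}\right) + 12200\right) - 20448 = \left(- \frac{64}{3} + 12200\right) - 20448 = \frac{36536}{3} - 20448 = - \frac{24808}{3}$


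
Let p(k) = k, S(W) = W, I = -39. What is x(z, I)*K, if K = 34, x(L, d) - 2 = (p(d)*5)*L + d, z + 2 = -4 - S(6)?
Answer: 78302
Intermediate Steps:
z = -12 (z = -2 + (-4 - 1*6) = -2 + (-4 - 6) = -2 - 10 = -12)
x(L, d) = 2 + d + 5*L*d (x(L, d) = 2 + ((d*5)*L + d) = 2 + ((5*d)*L + d) = 2 + (5*L*d + d) = 2 + (d + 5*L*d) = 2 + d + 5*L*d)
x(z, I)*K = (2 - 39 + 5*(-12)*(-39))*34 = (2 - 39 + 2340)*34 = 2303*34 = 78302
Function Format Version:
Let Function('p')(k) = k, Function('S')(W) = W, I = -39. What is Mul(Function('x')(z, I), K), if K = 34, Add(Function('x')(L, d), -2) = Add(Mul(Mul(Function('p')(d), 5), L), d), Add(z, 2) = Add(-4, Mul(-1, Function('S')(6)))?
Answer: 78302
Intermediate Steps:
z = -12 (z = Add(-2, Add(-4, Mul(-1, 6))) = Add(-2, Add(-4, -6)) = Add(-2, -10) = -12)
Function('x')(L, d) = Add(2, d, Mul(5, L, d)) (Function('x')(L, d) = Add(2, Add(Mul(Mul(d, 5), L), d)) = Add(2, Add(Mul(Mul(5, d), L), d)) = Add(2, Add(Mul(5, L, d), d)) = Add(2, Add(d, Mul(5, L, d))) = Add(2, d, Mul(5, L, d)))
Mul(Function('x')(z, I), K) = Mul(Add(2, -39, Mul(5, -12, -39)), 34) = Mul(Add(2, -39, 2340), 34) = Mul(2303, 34) = 78302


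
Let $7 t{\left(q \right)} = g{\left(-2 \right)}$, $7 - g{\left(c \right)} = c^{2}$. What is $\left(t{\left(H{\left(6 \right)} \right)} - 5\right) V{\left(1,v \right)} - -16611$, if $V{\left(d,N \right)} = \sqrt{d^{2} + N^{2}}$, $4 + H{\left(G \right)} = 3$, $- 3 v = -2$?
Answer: $16611 - \frac{32 \sqrt{13}}{21} \approx 16606.0$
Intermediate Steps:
$v = \frac{2}{3}$ ($v = \left(- \frac{1}{3}\right) \left(-2\right) = \frac{2}{3} \approx 0.66667$)
$H{\left(G \right)} = -1$ ($H{\left(G \right)} = -4 + 3 = -1$)
$g{\left(c \right)} = 7 - c^{2}$
$t{\left(q \right)} = \frac{3}{7}$ ($t{\left(q \right)} = \frac{7 - \left(-2\right)^{2}}{7} = \frac{7 - 4}{7} = \frac{1}{7} \cdot 3 = \frac{3}{7}$)
$V{\left(d,N \right)} = \sqrt{N^{2} + d^{2}}$
$\left(t{\left(H{\left(6 \right)} \right)} - 5\right) V{\left(1,v \right)} - -16611 = \left(\frac{3}{7} - 5\right) \sqrt{\left(\frac{2}{3}\right)^{2} + 1^{2}} - -16611 = - \frac{32 \sqrt{\frac{4}{9} + 1}}{7} + 16611 = - \frac{32 \sqrt{\frac{13}{9}}}{7} + 16611 = - \frac{32 \frac{\sqrt{13}}{3}}{7} + 16611 = - \frac{32 \sqrt{13}}{21} + 16611 = 16611 - \frac{32 \sqrt{13}}{21}$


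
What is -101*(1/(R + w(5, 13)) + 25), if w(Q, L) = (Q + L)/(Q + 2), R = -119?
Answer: -2057168/815 ≈ -2524.1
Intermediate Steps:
w(Q, L) = (L + Q)/(2 + Q)
-101*(1/(R + w(5, 13)) + 25) = -101*(1/(-119 + (13 + 5)/(2 + 5)) + 25) = -101*(1/(-119 + 18/7) + 25) = -101*(1/(-815/7) + 25) = -101*(-7/815 + 25) = -101*20368/815 = -2057168/815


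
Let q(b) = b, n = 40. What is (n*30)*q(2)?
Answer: 2400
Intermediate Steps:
(n*30)*q(2) = (40*30)*2 = 1200*2 = 2400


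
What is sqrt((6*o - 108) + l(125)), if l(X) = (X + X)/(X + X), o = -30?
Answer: I*sqrt(287) ≈ 16.941*I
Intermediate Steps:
l(X) = 1 (l(X) = (2*X)/((2*X)) = (2*X)*(1/(2*X)) = 1)
sqrt((6*o - 108) + l(125)) = sqrt((6*(-30) - 108) + 1) = sqrt((-180 - 108) + 1) = sqrt(-288 + 1) = sqrt(-287) = I*sqrt(287)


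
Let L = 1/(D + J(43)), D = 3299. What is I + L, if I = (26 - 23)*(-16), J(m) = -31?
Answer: -156863/3268 ≈ -48.000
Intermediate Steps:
L = 1/3268 (L = 1/(3299 - 31) = 1/3268 ≈ 0.00030600)
I = -48 (I = 3*(-16) = -48)
I + L = -48 + 1/3268 = -156863/3268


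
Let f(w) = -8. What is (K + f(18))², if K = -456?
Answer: 215296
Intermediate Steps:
(K + f(18))² = (-456 - 8)² = (-464)² = 215296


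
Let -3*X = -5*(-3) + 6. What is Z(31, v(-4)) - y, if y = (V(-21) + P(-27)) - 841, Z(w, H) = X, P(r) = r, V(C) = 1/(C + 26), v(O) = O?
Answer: 4304/5 ≈ 860.80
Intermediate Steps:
V(C) = 1/(26 + C)
X = -7 (X = -(-5*(-3) + 6)/3 = -(15 + 6)/3 = -1/3*21 = -7)
Z(w, H) = -7
y = -4339/5 (y = (1/(26 - 21) - 27) - 841 = (1/5 - 27) - 841 = -134/5 - 841 = -4339/5 ≈ -867.80)
Z(31, v(-4)) - y = -7 - 1*(-4339/5) = -7 + 4339/5 = 4304/5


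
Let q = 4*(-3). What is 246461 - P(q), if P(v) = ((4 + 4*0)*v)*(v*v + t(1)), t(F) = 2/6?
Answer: 253389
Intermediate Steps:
q = -12
t(F) = ⅓ (t(F) = 2*(⅙) = ⅓)
P(v) = 4*v*(⅓ + v²) (P(v) = ((4 + 4*0)*v)*(v*v + ⅓) = ((4 + 0)*v)*(v² + ⅓) = (4*v)*(⅓ + v²) = 4*v*(⅓ + v²))
246461 - P(q) = 246461 - 4*(-12)*(⅓ + (-12)²) = 246461 - 4*(-12)*(⅓ + 144) = 246461 - 4*(-12)*433/3 = 246461 - 1*(-6928) = 246461 + 6928 = 253389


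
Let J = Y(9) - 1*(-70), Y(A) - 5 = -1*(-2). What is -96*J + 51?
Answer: -7341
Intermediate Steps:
Y(A) = 7 (Y(A) = 5 - 1*(-2) = 5 + 2 = 7)
J = 77 (J = 7 - 1*(-70) = 7 + 70 = 77)
-96*J + 51 = -96*77 + 51 = -7392 + 51 = -7341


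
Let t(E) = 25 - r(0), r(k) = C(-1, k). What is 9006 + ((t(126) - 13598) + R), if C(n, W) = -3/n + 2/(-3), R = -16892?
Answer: -64384/3 ≈ -21461.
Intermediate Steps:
C(n, W) = -2/3 - 3/n (C(n, W) = -3/n + 2*(-1/3) = -3/n - 2/3 = -2/3 - 3/n)
r(k) = 7/3 (r(k) = -2/3 - 3/(-1) = -2/3 - 3*(-1) = -2/3 + 3 = 7/3)
t(E) = 68/3 (t(E) = 25 - 1*7/3 = 25 - 7/3 = 68/3)
9006 + ((t(126) - 13598) + R) = 9006 + ((68/3 - 13598) - 16892) = 9006 + (-40726/3 - 16892) = 9006 - 91402/3 = -64384/3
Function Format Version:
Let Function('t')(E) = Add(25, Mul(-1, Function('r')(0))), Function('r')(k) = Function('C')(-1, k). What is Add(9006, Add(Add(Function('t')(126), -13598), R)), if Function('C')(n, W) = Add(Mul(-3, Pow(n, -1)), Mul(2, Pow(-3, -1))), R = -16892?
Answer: Rational(-64384, 3) ≈ -21461.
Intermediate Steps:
Function('C')(n, W) = Add(Rational(-2, 3), Mul(-3, Pow(n, -1))) (Function('C')(n, W) = Add(Mul(-3, Pow(n, -1)), Mul(2, Rational(-1, 3))) = Add(Mul(-3, Pow(n, -1)), Rational(-2, 3)) = Add(Rational(-2, 3), Mul(-3, Pow(n, -1))))
Function('r')(k) = Rational(7, 3) (Function('r')(k) = Add(Rational(-2, 3), Mul(-3, Pow(-1, -1))) = Add(Rational(-2, 3), Mul(-3, -1)) = Add(Rational(-2, 3), 3) = Rational(7, 3))
Function('t')(E) = Rational(68, 3) (Function('t')(E) = Add(25, Mul(-1, Rational(7, 3))) = Add(25, Rational(-7, 3)) = Rational(68, 3))
Add(9006, Add(Add(Function('t')(126), -13598), R)) = Add(9006, Add(Add(Rational(68, 3), -13598), -16892)) = Add(9006, Add(Rational(-40726, 3), -16892)) = Add(9006, Rational(-91402, 3)) = Rational(-64384, 3)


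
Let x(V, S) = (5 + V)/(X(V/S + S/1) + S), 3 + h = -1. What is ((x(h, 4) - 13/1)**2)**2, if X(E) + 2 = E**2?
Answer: 406586896/14641 ≈ 27770.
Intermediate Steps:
h = -4 (h = -3 - 1 = -4)
X(E) = -2 + E**2
x(V, S) = (5 + V)/(-2 + S + (S + V/S)**2) (x(V, S) = (5 + V)/((-2 + (V/S + S/1)**2) + S) = (5 + V)/((-2 + (V/S + S*1)**2) + S) = (5 + V)/((-2 + (V/S + S)**2) + S) = (5 + V)/((-2 + (S + V/S)**2) + S) = (5 + V)/(-2 + S + (S + V/S)**2))
((x(h, 4) - 13/1)**2)**2 = (((5 - 4)/(-2 + 4 + (4 - 4/4)**2) - 13/1)**2)**2 = ((1/(-2 + 4 + (4 - 4*1/4)**2) - 13*1)**2)**2 = ((1/(-2 + 4 + (4 - 1)**2) - 13)**2)**2 = ((1/(-2 + 4 + 3**2) - 13)**2)**2 = ((1/(-2 + 4 + 9) - 13)**2)**2 = ((1/11 - 13)**2)**2 = ((-142/11)**2)**2 = (20164/121)**2 = 406586896/14641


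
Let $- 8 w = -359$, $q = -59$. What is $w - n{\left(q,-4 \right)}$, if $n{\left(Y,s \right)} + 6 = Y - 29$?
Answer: $\frac{1111}{8} \approx 138.88$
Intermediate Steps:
$n{\left(Y,s \right)} = -35 + Y$ ($n{\left(Y,s \right)} = -6 + \left(Y - 29\right) = -6 + \left(-29 + Y\right) = -35 + Y$)
$w = \frac{359}{8}$ ($w = \left(- \frac{1}{8}\right) \left(-359\right) = \frac{359}{8} \approx 44.875$)
$w - n{\left(q,-4 \right)} = \frac{359}{8} - \left(-35 - 59\right) = \frac{359}{8} - -94 = \frac{359}{8} + 94 = \frac{1111}{8}$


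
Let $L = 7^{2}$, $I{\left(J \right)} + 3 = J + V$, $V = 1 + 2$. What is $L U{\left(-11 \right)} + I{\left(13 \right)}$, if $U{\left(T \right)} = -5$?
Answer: $-232$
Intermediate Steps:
$V = 3$
$I{\left(J \right)} = J$ ($I{\left(J \right)} = -3 + \left(J + 3\right) = -3 + \left(3 + J\right) = J$)
$L = 49$
$L U{\left(-11 \right)} + I{\left(13 \right)} = 49 \left(-5\right) + 13 = -245 + 13 = -232$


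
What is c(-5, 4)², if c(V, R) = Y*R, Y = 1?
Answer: 16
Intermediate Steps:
c(V, R) = R (c(V, R) = 1*R = R)
c(-5, 4)² = 4² = 16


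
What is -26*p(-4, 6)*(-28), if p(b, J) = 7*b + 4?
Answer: -17472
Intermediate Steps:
p(b, J) = 4 + 7*b
-26*p(-4, 6)*(-28) = -26*(4 + 7*(-4))*(-28) = -26*(4 - 28)*(-28) = -26*(-24)*(-28) = 624*(-28) = -17472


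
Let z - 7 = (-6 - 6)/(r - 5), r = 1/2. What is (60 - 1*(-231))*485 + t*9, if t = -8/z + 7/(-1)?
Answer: 4090872/29 ≈ 1.4106e+5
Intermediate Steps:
r = ½ ≈ 0.50000
z = 29/3 (z = 7 + (-6 - 6)/(½ - 5) = 7 - 12/(-9/2) = 7 - 12*(-2/9) = 7 + 8/3 = 29/3 ≈ 9.6667)
t = -227/29 (t = -8/29/3 + 7/(-1) = -8*3/29 + 7*(-1) = -24/29 - 7 = -227/29 ≈ -7.8276)
(60 - 1*(-231))*485 + t*9 = (60 - 1*(-231))*485 - 227/29*9 = (60 + 231)*485 - 2043/29 = 291*485 - 2043/29 = 141135 - 2043/29 = 4090872/29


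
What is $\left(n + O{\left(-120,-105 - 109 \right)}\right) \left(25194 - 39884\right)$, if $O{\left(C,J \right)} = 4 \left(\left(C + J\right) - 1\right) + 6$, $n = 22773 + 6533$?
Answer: $-410908680$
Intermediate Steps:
$n = 29306$
$O{\left(C,J \right)} = 2 + 4 C + 4 J$ ($O{\left(C,J \right)} = 4 \left(-1 + C + J\right) + 6 = \left(-4 + 4 C + 4 J\right) + 6 = 2 + 4 C + 4 J$)
$\left(n + O{\left(-120,-105 - 109 \right)}\right) \left(25194 - 39884\right) = \left(29306 + \left(2 + 4 \left(-120\right) + 4 \left(-105 - 109\right)\right)\right) \left(25194 - 39884\right) = \left(29306 + \left(2 - 480 + 4 \left(-214\right)\right)\right) \left(-14690\right) = \left(29306 - 1334\right) \left(-14690\right) = 27972 \left(-14690\right) = -410908680$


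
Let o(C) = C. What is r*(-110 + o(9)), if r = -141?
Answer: 14241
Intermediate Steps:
r*(-110 + o(9)) = -141*(-110 + 9) = -141*(-101) = 14241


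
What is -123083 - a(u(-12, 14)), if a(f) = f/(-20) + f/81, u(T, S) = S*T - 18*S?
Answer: -3323668/27 ≈ -1.2310e+5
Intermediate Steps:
u(T, S) = -18*S + S*T
a(f) = -61*f/1620 (a(f) = f*(-1/20) + f*(1/81) = -f/20 + f/81 = -61*f/1620)
-123083 - a(u(-12, 14)) = -123083 - (-61)*14*(-18 - 12)/1620 = -123083 - (-61)*14*(-30)/1620 = -123083 - (-61)*(-420)/1620 = -123083 - 1*427/27 = -123083 - 427/27 = -3323668/27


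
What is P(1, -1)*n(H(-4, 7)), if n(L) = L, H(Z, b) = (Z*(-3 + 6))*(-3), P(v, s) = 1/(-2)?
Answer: -18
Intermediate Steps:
P(v, s) = -½
H(Z, b) = -9*Z (H(Z, b) = (Z*3)*(-3) = (3*Z)*(-3) = -9*Z)
P(1, -1)*n(H(-4, 7)) = -(-9)*(-4)/2 = -½*36 = -18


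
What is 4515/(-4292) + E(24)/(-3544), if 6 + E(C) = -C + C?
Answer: -998463/950678 ≈ -1.0503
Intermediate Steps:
E(C) = -6 (E(C) = -6 + (-C + C) = -6 + 0 = -6)
4515/(-4292) + E(24)/(-3544) = 4515/(-4292) - 6/(-3544) = 4515*(-1/4292) - 6*(-1/3544) = -4515/4292 + 3/1772 = -998463/950678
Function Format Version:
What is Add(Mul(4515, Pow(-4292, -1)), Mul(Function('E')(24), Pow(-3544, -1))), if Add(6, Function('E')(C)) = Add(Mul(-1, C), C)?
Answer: Rational(-998463, 950678) ≈ -1.0503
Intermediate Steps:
Function('E')(C) = -6 (Function('E')(C) = Add(-6, Add(Mul(-1, C), C)) = Add(-6, 0) = -6)
Add(Mul(4515, Pow(-4292, -1)), Mul(Function('E')(24), Pow(-3544, -1))) = Add(Mul(4515, Pow(-4292, -1)), Mul(-6, Pow(-3544, -1))) = Add(Mul(4515, Rational(-1, 4292)), Mul(-6, Rational(-1, 3544))) = Add(Rational(-4515, 4292), Rational(3, 1772)) = Rational(-998463, 950678)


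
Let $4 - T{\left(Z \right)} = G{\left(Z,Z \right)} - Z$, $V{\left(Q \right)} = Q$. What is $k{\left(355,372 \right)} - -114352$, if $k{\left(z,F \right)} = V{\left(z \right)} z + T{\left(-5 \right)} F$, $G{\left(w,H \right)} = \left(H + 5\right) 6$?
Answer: $240005$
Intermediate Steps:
$G{\left(w,H \right)} = 30 + 6 H$ ($G{\left(w,H \right)} = \left(5 + H\right) 6 = 30 + 6 H$)
$T{\left(Z \right)} = -26 - 5 Z$ ($T{\left(Z \right)} = 4 - \left(\left(30 + 6 Z\right) - Z\right) = 4 - \left(30 + 5 Z\right) = -26 - 5 Z$)
$k{\left(z,F \right)} = z^{2} - F$ ($k{\left(z,F \right)} = z z + \left(-26 - -25\right) F = z^{2} + \left(-26 + 25\right) F = z^{2} - F$)
$k{\left(355,372 \right)} - -114352 = \left(355^{2} - 372\right) - -114352 = \left(126025 - 372\right) + 114352 = 125653 + 114352 = 240005$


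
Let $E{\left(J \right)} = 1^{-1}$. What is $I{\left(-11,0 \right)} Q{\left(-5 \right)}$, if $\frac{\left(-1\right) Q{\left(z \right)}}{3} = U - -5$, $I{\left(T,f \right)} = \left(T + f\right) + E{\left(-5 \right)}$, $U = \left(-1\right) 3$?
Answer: $60$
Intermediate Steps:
$E{\left(J \right)} = 1$
$U = -3$
$I{\left(T,f \right)} = 1 + T + f$ ($I{\left(T,f \right)} = \left(T + f\right) + 1 = 1 + T + f$)
$Q{\left(z \right)} = -6$ ($Q{\left(z \right)} = - 3 \left(-3 - -5\right) = - 3 \left(-3 + 5\right) = \left(-3\right) 2 = -6$)
$I{\left(-11,0 \right)} Q{\left(-5 \right)} = \left(1 - 11 + 0\right) \left(-6\right) = \left(-10\right) \left(-6\right) = 60$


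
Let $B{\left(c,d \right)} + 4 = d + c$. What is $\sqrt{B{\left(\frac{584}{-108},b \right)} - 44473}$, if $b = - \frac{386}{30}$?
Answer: $\frac{i \sqrt{90102930}}{45} \approx 210.94 i$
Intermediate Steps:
$b = - \frac{193}{15}$ ($b = \left(-386\right) \frac{1}{30} = - \frac{193}{15} \approx -12.867$)
$B{\left(c,d \right)} = -4 + c + d$ ($B{\left(c,d \right)} = -4 + \left(d + c\right) = -4 + \left(c + d\right) = -4 + c + d$)
$\sqrt{B{\left(\frac{584}{-108},b \right)} - 44473} = \sqrt{\left(-4 + \frac{584}{-108} - \frac{193}{15}\right) - 44473} = \sqrt{\left(-4 + 584 \left(- \frac{1}{108}\right) - \frac{193}{15}\right) - 44473} = \sqrt{\left(-4 - \frac{146}{27} - \frac{193}{15}\right) - 44473} = \sqrt{- \frac{3007}{135} - 44473} = \sqrt{- \frac{6006862}{135}} = \frac{i \sqrt{90102930}}{45}$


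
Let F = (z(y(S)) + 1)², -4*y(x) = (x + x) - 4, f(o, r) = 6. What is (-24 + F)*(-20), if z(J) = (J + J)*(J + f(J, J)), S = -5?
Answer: -90645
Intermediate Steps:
y(x) = 1 - x/2 (y(x) = -((x + x) - 4)/4 = -(2*x - 4)/4 = -(-4 + 2*x)/4 = 1 - x/2)
z(J) = 2*J*(6 + J) (z(J) = (J + J)*(J + 6) = (2*J)*(6 + J) = 2*J*(6 + J))
F = 18225/4 (F = (2*(1 - ½*(-5))*(6 + (1 - ½*(-5))) + 1)² = (2*(1 + 5/2)*(6 + (1 + 5/2)) + 1)² = (2*(7/2)*(6 + 7/2) + 1)² = (2*(7/2)*(19/2) + 1)² = (133/2 + 1)² = (135/2)² = 18225/4 ≈ 4556.3)
(-24 + F)*(-20) = (-24 + 18225/4)*(-20) = (18129/4)*(-20) = -90645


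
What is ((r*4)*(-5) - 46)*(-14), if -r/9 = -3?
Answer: 8204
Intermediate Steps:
r = 27 (r = -9*(-3) = 27)
((r*4)*(-5) - 46)*(-14) = ((27*4)*(-5) - 46)*(-14) = (108*(-5) - 46)*(-14) = (-540 - 46)*(-14) = -586*(-14) = 8204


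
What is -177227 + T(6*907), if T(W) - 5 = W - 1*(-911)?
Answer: -170869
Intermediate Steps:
T(W) = 916 + W (T(W) = 5 + (W - 1*(-911)) = 5 + (W + 911) = 5 + (911 + W) = 916 + W)
-177227 + T(6*907) = -177227 + (916 + 6*907) = -177227 + (916 + 5442) = -177227 + 6358 = -170869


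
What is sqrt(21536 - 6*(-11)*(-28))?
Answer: 2*sqrt(4922) ≈ 140.31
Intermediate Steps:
sqrt(21536 - 6*(-11)*(-28)) = sqrt(21536 + 66*(-28)) = sqrt(21536 - 1848) = sqrt(19688) = 2*sqrt(4922)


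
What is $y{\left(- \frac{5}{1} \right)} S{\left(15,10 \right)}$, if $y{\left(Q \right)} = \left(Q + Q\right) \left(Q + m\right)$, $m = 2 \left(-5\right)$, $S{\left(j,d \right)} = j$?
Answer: $2250$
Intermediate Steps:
$m = -10$
$y{\left(Q \right)} = 2 Q \left(-10 + Q\right)$ ($y{\left(Q \right)} = \left(Q + Q\right) \left(Q - 10\right) = 2 Q \left(-10 + Q\right)$)
$y{\left(- \frac{5}{1} \right)} S{\left(15,10 \right)} = 2 \left(- \frac{5}{1}\right) \left(-10 - \frac{5}{1}\right) 15 = 2 \left(\left(-5\right) 1\right) \left(-10 - 5\right) 15 = 2 \left(-5\right) \left(-10 - 5\right) 15 = 2 \left(-5\right) \left(-15\right) 15 = 150 \cdot 15 = 2250$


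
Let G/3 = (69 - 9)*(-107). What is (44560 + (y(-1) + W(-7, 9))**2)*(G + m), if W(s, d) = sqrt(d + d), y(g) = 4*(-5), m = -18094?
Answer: -1680108212 + 4482480*sqrt(2) ≈ -1.6738e+9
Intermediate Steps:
y(g) = -20
W(s, d) = sqrt(2)*sqrt(d) (W(s, d) = sqrt(2*d) = sqrt(2)*sqrt(d))
G = -19260 (G = 3*((69 - 9)*(-107)) = 3*(60*(-107)) = 3*(-6420) = -19260)
(44560 + (y(-1) + W(-7, 9))**2)*(G + m) = (44560 + (-20 + sqrt(2)*sqrt(9))**2)*(-19260 - 18094) = (44560 + (-20 + sqrt(2)*3)**2)*(-37354) = (44560 + (-20 + 3*sqrt(2))**2)*(-37354) = -1664494240 - 37354*(-20 + 3*sqrt(2))**2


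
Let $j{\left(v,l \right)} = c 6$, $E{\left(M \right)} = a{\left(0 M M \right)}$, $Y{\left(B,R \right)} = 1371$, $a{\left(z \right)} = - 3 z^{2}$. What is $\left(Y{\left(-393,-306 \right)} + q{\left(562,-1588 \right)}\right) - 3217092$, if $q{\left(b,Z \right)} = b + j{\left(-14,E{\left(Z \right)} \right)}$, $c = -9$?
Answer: $-3215213$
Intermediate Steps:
$E{\left(M \right)} = 0$ ($E{\left(M \right)} = - 3 \left(0 M M\right)^{2} = - 3 \left(0 M\right)^{2} = - 3 \cdot 0^{2} = \left(-3\right) 0 = 0$)
$j{\left(v,l \right)} = -54$ ($j{\left(v,l \right)} = \left(-9\right) 6 = -54$)
$q{\left(b,Z \right)} = -54 + b$ ($q{\left(b,Z \right)} = b - 54 = -54 + b$)
$\left(Y{\left(-393,-306 \right)} + q{\left(562,-1588 \right)}\right) - 3217092 = \left(1371 + \left(-54 + 562\right)\right) - 3217092 = \left(1371 + 508\right) - 3217092 = 1879 - 3217092 = -3215213$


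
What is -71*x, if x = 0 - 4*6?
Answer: 1704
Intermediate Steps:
x = -24 (x = 0 - 24 = -24)
-71*x = -71*(-24) = 1704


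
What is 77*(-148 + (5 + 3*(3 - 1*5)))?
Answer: -11473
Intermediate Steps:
77*(-148 + (5 + 3*(3 - 1*5))) = 77*(-148 + (5 + 3*(3 - 5))) = 77*(-148 + (5 + 3*(-2))) = 77*(-148 + (5 - 6)) = 77*(-148 - 1) = 77*(-149) = -11473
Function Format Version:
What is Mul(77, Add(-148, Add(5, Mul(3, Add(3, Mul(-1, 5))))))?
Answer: -11473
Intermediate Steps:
Mul(77, Add(-148, Add(5, Mul(3, Add(3, Mul(-1, 5)))))) = Mul(77, Add(-148, Add(5, Mul(3, Add(3, -5))))) = Mul(77, Add(-148, Add(5, Mul(3, -2)))) = Mul(77, Add(-148, Add(5, -6))) = Mul(77, Add(-148, -1)) = Mul(77, -149) = -11473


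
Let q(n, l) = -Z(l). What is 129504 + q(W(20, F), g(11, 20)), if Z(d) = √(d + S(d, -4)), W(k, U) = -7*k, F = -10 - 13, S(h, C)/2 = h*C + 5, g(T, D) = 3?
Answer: 129504 - I*√11 ≈ 1.295e+5 - 3.3166*I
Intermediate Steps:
S(h, C) = 10 + 2*C*h (S(h, C) = 2*(h*C + 5) = 2*(C*h + 5) = 2*(5 + C*h) = 10 + 2*C*h)
F = -23
Z(d) = √(10 - 7*d) (Z(d) = √(d + (10 + 2*(-4)*d)) = √(d + (10 - 8*d)) = √(10 - 7*d))
q(n, l) = -√(10 - 7*l)
129504 + q(W(20, F), g(11, 20)) = 129504 - √(10 - 7*3) = 129504 - √(10 - 21) = 129504 - √(-11) = 129504 - I*√11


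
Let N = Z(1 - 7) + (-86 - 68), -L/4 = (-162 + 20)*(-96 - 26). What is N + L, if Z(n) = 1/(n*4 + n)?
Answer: -2083501/30 ≈ -69450.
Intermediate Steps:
Z(n) = 1/(5*n) (Z(n) = 1/(4*n + n) = 1/(5*n))
L = -69296 (L = -4*(-162 + 20)*(-96 - 26) = -(-568)*(-122) = -4*17324 = -69296)
N = -4621/30 (N = 1/(5*(1 - 7)) + (-86 - 68) = (⅕)/(-6) - 154 = (⅕)*(-⅙) - 154 = -1/30 - 154 = -4621/30 ≈ -154.03)
N + L = -4621/30 - 69296 = -2083501/30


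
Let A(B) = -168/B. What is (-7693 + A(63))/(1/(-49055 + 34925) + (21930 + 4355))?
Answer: -108739770/371407049 ≈ -0.29278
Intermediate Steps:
(-7693 + A(63))/(1/(-49055 + 34925) + (21930 + 4355)) = (-7693 - 168/63)/(1/(-49055 + 34925) + (21930 + 4355)) = (-7693 - 168*1/63)/(1/(-14130) + 26285) = (-7693 - 8/3)/(-1/14130 + 26285) = -23087/(3*371407049/14130) = -23087/3*14130/371407049 = -108739770/371407049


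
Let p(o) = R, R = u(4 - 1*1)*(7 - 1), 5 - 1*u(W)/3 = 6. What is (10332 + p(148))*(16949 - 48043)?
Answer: -320703516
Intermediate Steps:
u(W) = -3 (u(W) = 15 - 3*6 = 15 - 18 = -3)
R = -18 (R = -3*(7 - 1) = -3*6 = -18)
p(o) = -18
(10332 + p(148))*(16949 - 48043) = (10332 - 18)*(16949 - 48043) = 10314*(-31094) = -320703516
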